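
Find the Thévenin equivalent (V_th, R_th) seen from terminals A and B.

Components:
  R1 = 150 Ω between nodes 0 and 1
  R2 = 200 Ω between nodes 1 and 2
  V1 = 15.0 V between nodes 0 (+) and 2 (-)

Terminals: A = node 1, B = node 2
Step 1 — V_th is the open-circuit voltage V_A - V_B (nothing connected across the terminals).
Nodal analysis, taking node 2 as the 0 V reference.
Source V1 fixes V_0 = 15 V.
KCL at each unknown node (sum of currents leaving = 0; resistances in Ω):
  Node 1: (V_1 - 15)/150 + (V_1 - 0)/200 = 0
Collecting terms: 0.01167 × V_1 = 0.1  =>  V_1 = 8.571 V
V_th = V_1 - V_2 = 8.571 - 0 = 8.571 V
Step 2 — R_th: zero the source — replace V1 by a short circuit (node 2 merges into node 0) — and find the resistance seen between A (node 1) and B (node 0).
Reduce the network between node 1 (A) and node 0 (B) by series/parallel combination:
  Rp1 = R1 ‖ R2 (parallel, both between nodes 0 and 1) = 1/(1/150 + 1/200) = 85.71 Ω
R_th = 85.71 Ω

Final answer: V_th = 8.571 V, R_th = 85.71 Ω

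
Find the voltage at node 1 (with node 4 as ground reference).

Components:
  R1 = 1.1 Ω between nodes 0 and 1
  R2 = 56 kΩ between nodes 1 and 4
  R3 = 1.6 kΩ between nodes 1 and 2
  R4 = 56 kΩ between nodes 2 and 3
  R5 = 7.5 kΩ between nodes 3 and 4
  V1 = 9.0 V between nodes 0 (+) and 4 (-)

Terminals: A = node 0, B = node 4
Nodal analysis, taking node 4 as the 0 V reference.
Source V1 fixes V_0 = 9 V.
KCL at each unknown node (sum of currents leaving = 0; resistances in Ω):
  Node 1: (V_1 - 9)/1.1 + (V_1 - 0)/56000 + (V_1 - V_2)/1600 = 0
  Node 2: (V_2 - V_1)/1600 + (V_2 - V_3)/56000 = 0
  Node 3: (V_3 - V_2)/56000 + (V_3 - 0)/7500 = 0
Collecting terms (coefficients in siemens):
  0.9097·V_1 - 0.000625·V_2 = 8.182
  0.0006429·V_2 - 0.000625·V_1 - 0.00001786·V_3 = 0
  0.0001512·V_3 - 0.00001786·V_2 = 0
Solving these 3 simultaneous equations (Gaussian elimination) gives:
  V_1 = 9 V, V_2 = 8.778 V, V_3 = 1.037 V
The requested potential is V_1 = 9 V.

Final answer: V_1 = 9 V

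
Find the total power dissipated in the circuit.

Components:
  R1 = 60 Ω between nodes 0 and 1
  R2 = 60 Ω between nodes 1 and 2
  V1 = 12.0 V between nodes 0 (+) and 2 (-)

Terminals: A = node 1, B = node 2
Nodal analysis, taking node 2 as the 0 V reference.
Source V1 fixes V_0 = 12 V.
KCL at each unknown node (sum of currents leaving = 0; resistances in Ω):
  Node 1: (V_1 - 12)/60 + (V_1 - 0)/60 = 0
Collecting terms: 0.03333 × V_1 = 0.2  =>  V_1 = 6 V
Power in each resistor, P = (ΔV)²/R:
  P_R1 = (12 - 6)²/60 = 0.6 W
  P_R2 = (6 - 0)²/60 = 0.6 W
P_total = P_R1 + P_R2 = 1.2 W

Final answer: 1.2 W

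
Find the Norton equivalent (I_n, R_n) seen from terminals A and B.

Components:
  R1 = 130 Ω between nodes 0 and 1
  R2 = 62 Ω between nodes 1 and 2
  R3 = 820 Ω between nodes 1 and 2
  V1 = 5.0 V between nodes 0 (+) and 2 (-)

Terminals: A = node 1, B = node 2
Find the Thévenin equivalent first; then I_n = V_th/R_th and R_n = R_th.
Step 1 — V_th is the open-circuit voltage V_A - V_B (nothing connected across the terminals).
Nodal analysis, taking node 2 as the 0 V reference.
Source V1 fixes V_0 = 5 V.
KCL at each unknown node (sum of currents leaving = 0; resistances in Ω):
  Node 1: (V_1 - 5)/130 + (V_1 - 0)/62 + (V_1 - 0)/820 = 0
Collecting terms: 0.02504 × V_1 = 0.03846  =>  V_1 = 1.536 V
V_th = V_1 - V_2 = 1.536 - 0 = 1.536 V
Step 2 — R_th: zero the source — replace V1 by a short circuit (node 2 merges into node 0) — and find the resistance seen between A (node 1) and B (node 0).
Reduce the network between node 1 (A) and node 0 (B) by series/parallel combination:
  Rp1 = R1 ‖ R2 ‖ R3 (parallel, all between nodes 0 and 1) = 1/(1/130 + 1/62 + 1/820) = 39.93 Ω
R_th = 39.93 Ω
I_n = V_th/R_th = 1.536/39.93 = 0.03846 A, and R_n = R_th = 39.93 Ω

Final answer: I_n = 0.03846 A, R_n = 39.93 Ω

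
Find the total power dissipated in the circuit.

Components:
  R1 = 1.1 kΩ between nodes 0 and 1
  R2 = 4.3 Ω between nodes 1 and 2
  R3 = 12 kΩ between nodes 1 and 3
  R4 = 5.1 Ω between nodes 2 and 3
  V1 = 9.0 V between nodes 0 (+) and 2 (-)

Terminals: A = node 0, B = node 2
Nodal analysis, taking node 2 as the 0 V reference.
Source V1 fixes V_0 = 9 V.
KCL at each unknown node (sum of currents leaving = 0; resistances in Ω):
  Node 1: (V_1 - 9)/1100 + (V_1 - 0)/4.3 + (V_1 - V_3)/12000 = 0
  Node 3: (V_3 - V_1)/12000 + (V_3 - 0)/5.1 = 0
Collecting terms (coefficients in siemens):
  0.2336·V_1 - 0.00008333·V_3 = 0.008182
  0.1962·V_3 - 0.00008333·V_1 = 0
Determinant D = (0.2336)(0.1962) - (-0.00008333)(-0.00008333) = 0.04581
V_1 = [(0.008182)(0.1962) - (-0.00008333)(0)]/D = 0.03503 V
V_3 = [(0.2336)(0) - (0.008182)(-0.00008333)]/D = 0.00001488 V
Power in each resistor, P = (ΔV)²/R:
  P_R1 = (9 - 0.03503)²/1100 = 0.07306 W
  P_R2 = (0.03503 - 0)²/4.3 = 0.0002854 W
  P_R3 = (0.03503 - 0.00001488)²/12000 = 0.0000001022 W
  P_R4 = (0 - 0.00001488)²/5.1 = 0.00000000004343 W
P_total = P_R1 + P_R2 + P_R3 + P_R4 = 0.07335 W

Final answer: 0.07335 W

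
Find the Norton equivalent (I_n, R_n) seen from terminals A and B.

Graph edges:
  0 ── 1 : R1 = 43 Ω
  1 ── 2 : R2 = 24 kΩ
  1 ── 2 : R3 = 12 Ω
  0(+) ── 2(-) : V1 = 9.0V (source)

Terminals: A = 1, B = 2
Find the Thévenin equivalent first; then I_n = V_th/R_th and R_n = R_th.
Step 1 — V_th is the open-circuit voltage V_A - V_B (nothing connected across the terminals).
Nodal analysis, taking node 2 as the 0 V reference.
Source V1 fixes V_0 = 9 V.
KCL at each unknown node (sum of currents leaving = 0; resistances in Ω):
  Node 1: (V_1 - 9)/43 + (V_1 - 0)/24000 + (V_1 - 0)/12 = 0
Collecting terms: 0.1066 × V_1 = 0.2093  =>  V_1 = 1.963 V
V_th = V_1 - V_2 = 1.963 - 0 = 1.963 V
Step 2 — R_th: zero the source — replace V1 by a short circuit (node 2 merges into node 0) — and find the resistance seen between A (node 1) and B (node 0).
Reduce the network between node 1 (A) and node 0 (B) by series/parallel combination:
  Rp1 = R1 ‖ R2 ‖ R3 (parallel, all between nodes 0 and 1) = 1/(1/43 + 1/24000 + 1/12) = 9.378 Ω
R_th = 9.378 Ω
I_n = V_th/R_th = 1.963/9.378 = 0.2093 A, and R_n = R_th = 9.378 Ω

Final answer: I_n = 0.2093 A, R_n = 9.378 Ω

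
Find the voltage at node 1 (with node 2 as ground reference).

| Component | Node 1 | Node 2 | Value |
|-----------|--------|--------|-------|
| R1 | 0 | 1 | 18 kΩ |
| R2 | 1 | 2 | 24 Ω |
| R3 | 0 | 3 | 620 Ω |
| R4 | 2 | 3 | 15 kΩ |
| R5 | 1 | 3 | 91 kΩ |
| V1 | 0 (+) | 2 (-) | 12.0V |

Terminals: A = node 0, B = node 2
Nodal analysis, taking node 2 as the 0 V reference.
Source V1 fixes V_0 = 12 V.
KCL at each unknown node (sum of currents leaving = 0; resistances in Ω):
  Node 1: (V_1 - 12)/18000 + (V_1 - 0)/24 + (V_1 - V_3)/91000 = 0
  Node 3: (V_3 - 12)/620 + (V_3 - 0)/15000 + (V_3 - V_1)/91000 = 0
Collecting terms (coefficients in siemens):
  0.04173·V_1 - 0.00001099·V_3 = 0.0006667
  0.001691·V_3 - 0.00001099·V_1 = 0.01935
Determinant D = (0.04173)(0.001691) - (-0.00001099)(-0.00001099) = 0.00007055
V_1 = [(0.0006667)(0.001691) - (-0.00001099)(0.01935)]/D = 0.01899 V
V_3 = [(0.04173)(0.01935) - (0.0006667)(-0.00001099)]/D = 11.45 V
The requested potential is V_1 = 0.01899 V.

Final answer: V_1 = 0.01899 V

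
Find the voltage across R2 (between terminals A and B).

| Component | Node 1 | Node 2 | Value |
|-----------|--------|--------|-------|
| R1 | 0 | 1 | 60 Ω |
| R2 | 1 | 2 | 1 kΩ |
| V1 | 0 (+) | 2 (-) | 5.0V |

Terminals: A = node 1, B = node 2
R1 and R2 are in series across V1 (node 0 → node 1 → node 2), and the output A–B is taken across R2, so this is a voltage divider.
Series current: I = V1/(R1 + R2) = 5/(60 + 1000) = 5/1060 = 0.004717 A
V_R2 = I × R2 = V1 × R2/(R1 + R2) = 5 × 1000/1060 = 4.717 V

Final answer: 4.717 V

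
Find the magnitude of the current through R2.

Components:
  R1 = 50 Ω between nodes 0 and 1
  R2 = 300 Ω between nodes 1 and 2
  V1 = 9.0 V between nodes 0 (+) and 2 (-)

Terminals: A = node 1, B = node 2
Nodal analysis, taking node 2 as the 0 V reference.
Source V1 fixes V_0 = 9 V.
KCL at each unknown node (sum of currents leaving = 0; resistances in Ω):
  Node 1: (V_1 - 9)/50 + (V_1 - 0)/300 = 0
Collecting terms: 0.02333 × V_1 = 0.18  =>  V_1 = 7.714 V
I_R2 = (V_1 - V_2)/R2 = (7.714 - 0)/300 = 0.02571 A
|I_R2| = 0.02571 A

Final answer: |I_R2| = 0.02571 A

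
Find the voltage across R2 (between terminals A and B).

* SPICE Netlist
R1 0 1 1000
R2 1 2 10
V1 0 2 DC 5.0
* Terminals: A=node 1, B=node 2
R1 and R2 are in series across V1 (node 0 → node 1 → node 2), and the output A–B is taken across R2, so this is a voltage divider.
Series current: I = V1/(R1 + R2) = 5/(1000 + 10) = 5/1010 = 0.00495 A
V_R2 = I × R2 = V1 × R2/(R1 + R2) = 5 × 10/1010 = 0.0495 V

Final answer: 0.0495 V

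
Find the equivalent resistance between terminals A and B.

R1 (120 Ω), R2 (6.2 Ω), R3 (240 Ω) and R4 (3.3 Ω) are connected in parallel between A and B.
Reduce the network between node 0 (A) and node 1 (B) by series/parallel combination:
  Rp1 = R1 ‖ R2 ‖ R3 ‖ R4 (parallel, all between nodes 0 and 1) = 1/(1/120 + 1/6.2 + 1/240 + 1/3.3) = 2.097 Ω
R_eq = 2.097 Ω

Final answer: 2.097 Ω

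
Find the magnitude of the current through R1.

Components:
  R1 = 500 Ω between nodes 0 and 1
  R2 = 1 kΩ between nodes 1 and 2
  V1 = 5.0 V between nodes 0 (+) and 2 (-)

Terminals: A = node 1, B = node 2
Nodal analysis, taking node 2 as the 0 V reference.
Source V1 fixes V_0 = 5 V.
KCL at each unknown node (sum of currents leaving = 0; resistances in Ω):
  Node 1: (V_1 - 5)/500 + (V_1 - 0)/1000 = 0
Collecting terms: 0.003 × V_1 = 0.01  =>  V_1 = 3.333 V
I_R1 = (V_0 - V_1)/R1 = (5 - 3.333)/500 = 0.003333 A
|I_R1| = 0.003333 A

Final answer: |I_R1| = 0.003333 A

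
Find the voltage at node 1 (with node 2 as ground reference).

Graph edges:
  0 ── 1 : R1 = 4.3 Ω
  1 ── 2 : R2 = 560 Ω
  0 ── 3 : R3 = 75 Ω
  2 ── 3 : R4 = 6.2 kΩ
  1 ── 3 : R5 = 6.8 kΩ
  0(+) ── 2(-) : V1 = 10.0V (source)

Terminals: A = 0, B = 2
Nodal analysis, taking node 2 as the 0 V reference.
Source V1 fixes V_0 = 10 V.
KCL at each unknown node (sum of currents leaving = 0; resistances in Ω):
  Node 1: (V_1 - 10)/4.3 + (V_1 - 0)/560 + (V_1 - V_3)/6800 = 0
  Node 3: (V_3 - 10)/75 + (V_3 - 0)/6200 + (V_3 - V_1)/6800 = 0
Collecting terms (coefficients in siemens):
  0.2345·V_1 - 0.0001471·V_3 = 2.326
  0.01364·V_3 - 0.0001471·V_1 = 0.1333
Determinant D = (0.2345)(0.01364) - (-0.0001471)(-0.0001471) = 0.003199
V_1 = [(2.326)(0.01364) - (-0.0001471)(0.1333)]/D = 9.924 V
V_3 = [(0.2345)(0.1333) - (2.326)(-0.0001471)]/D = 9.881 V
The requested potential is V_1 = 9.924 V.

Final answer: V_1 = 9.924 V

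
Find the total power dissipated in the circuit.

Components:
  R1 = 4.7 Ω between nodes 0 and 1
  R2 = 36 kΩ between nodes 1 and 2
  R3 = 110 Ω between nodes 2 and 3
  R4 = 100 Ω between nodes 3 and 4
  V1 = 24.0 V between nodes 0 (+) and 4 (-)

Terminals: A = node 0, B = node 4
Nodal analysis, taking node 4 as the 0 V reference.
Source V1 fixes V_0 = 24 V.
KCL at each unknown node (sum of currents leaving = 0; resistances in Ω):
  Node 1: (V_1 - 24)/4.7 + (V_1 - V_2)/36000 = 0
  Node 2: (V_2 - V_1)/36000 + (V_2 - V_3)/110 = 0
  Node 3: (V_3 - V_2)/110 + (V_3 - 0)/100 = 0
Collecting terms (coefficients in siemens):
  0.2128·V_1 - 0.00002778·V_2 = 5.106
  0.009119·V_2 - 0.00002778·V_1 - 0.009091·V_3 = 0
  0.01909·V_3 - 0.009091·V_2 = 0
Solving these 3 simultaneous equations (Gaussian elimination) gives:
  V_1 = 24 V, V_2 = 0.1392 V, V_3 = 0.06627 V
Power in each resistor, P = (ΔV)²/R:
  P_R1 = (24 - 24)²/4.7 = 0.000002064 W
  P_R2 = (24 - 0.1392)²/36000 = 0.01581 W
  P_R3 = (0.1392 - 0.06627)²/110 = 0.00004831 W
  P_R4 = (0.06627 - 0)²/100 = 0.00004392 W
P_total = P_R1 + P_R2 + P_R3 + P_R4 = 0.01591 W

Final answer: 0.01591 W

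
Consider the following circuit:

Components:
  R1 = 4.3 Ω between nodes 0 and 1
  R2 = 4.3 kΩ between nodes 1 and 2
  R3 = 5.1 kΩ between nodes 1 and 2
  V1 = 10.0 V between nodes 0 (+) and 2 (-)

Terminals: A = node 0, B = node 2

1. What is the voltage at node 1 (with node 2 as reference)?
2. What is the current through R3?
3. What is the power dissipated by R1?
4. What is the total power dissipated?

Nodal analysis, taking node 2 as the 0 V reference.
Source V1 fixes V_0 = 10 V.
KCL at each unknown node (sum of currents leaving = 0; resistances in Ω):
  Node 1: (V_1 - 10)/4.3 + (V_1 - 0)/4300 + (V_1 - 0)/5100 = 0
Collecting terms: 0.233 × V_1 = 2.326  =>  V_1 = 9.982 V
Part 1:
  Read off the nodal solution: V_1 = 9.982 V
Part 2:
  I_R3 = (V_1 - V_2)/R3 = (9.982 - 0)/5100 = 0.001957 A
  Magnitude: I_R3 = 0.001957 A
Part 3:
  I_R1 = (V_0 - V_1)/R1 = (10 - 9.982)/4.3 = 0.004278 A
  P_R1 = I_R1² × R1 = (0.004278)² × 4.3 = 0.00007871 W
Part 4:
  Power in each resistor, P = (ΔV)²/R:
    P_R1 = (10 - 9.982)²/4.3 = 0.00007871 W
    P_R2 = (9.982 - 0)²/4300 = 0.02317 W
    P_R3 = (9.982 - 0)²/5100 = 0.01954 W
  P_total = P_R1 + P_R2 + P_R3 = 0.04278 W

Final answers:
1. V_1 = 9.982 V
2. I_R3 = 0.001957 A
3. P_R1 = 7.871e-05 W
4. P_total = 0.04278 W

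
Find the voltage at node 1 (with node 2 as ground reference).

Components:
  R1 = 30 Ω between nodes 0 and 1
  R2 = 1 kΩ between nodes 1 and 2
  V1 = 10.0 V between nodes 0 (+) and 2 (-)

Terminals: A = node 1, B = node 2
Nodal analysis, taking node 2 as the 0 V reference.
Source V1 fixes V_0 = 10 V.
KCL at each unknown node (sum of currents leaving = 0; resistances in Ω):
  Node 1: (V_1 - 10)/30 + (V_1 - 0)/1000 = 0
Collecting terms: 0.03433 × V_1 = 0.3333  =>  V_1 = 9.709 V
The requested potential is V_1 = 9.709 V.

Final answer: V_1 = 9.709 V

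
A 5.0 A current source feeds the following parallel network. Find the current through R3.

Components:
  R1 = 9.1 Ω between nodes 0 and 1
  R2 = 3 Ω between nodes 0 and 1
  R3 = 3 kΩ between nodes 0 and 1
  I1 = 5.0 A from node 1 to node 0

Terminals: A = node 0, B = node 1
All resistors sit directly between nodes 0 and 1, so they are in parallel and share one voltage V; the full source current 5 A splits among them.
1/R_par = 1/9.1 + 1/3 + 1/3000 = 0.4436 S  =>  R_par = 2.255 Ω
V = I × R_par = 5 × 2.255 = 11.27 V
I_R3 = V/R3 = 11.27/3000 = 0.003758 A

Final answer: 0.003758 A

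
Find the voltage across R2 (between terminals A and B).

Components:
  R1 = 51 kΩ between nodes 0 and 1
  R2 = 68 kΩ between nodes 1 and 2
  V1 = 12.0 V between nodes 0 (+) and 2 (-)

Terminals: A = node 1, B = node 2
R1 and R2 are in series across V1 (node 0 → node 1 → node 2), and the output A–B is taken across R2, so this is a voltage divider.
Series current: I = V1/(R1 + R2) = 12/(51000 + 68000) = 12/119000 = 0.0001008 A
V_R2 = I × R2 = V1 × R2/(R1 + R2) = 12 × 68000/119000 = 6.857 V

Final answer: 6.857 V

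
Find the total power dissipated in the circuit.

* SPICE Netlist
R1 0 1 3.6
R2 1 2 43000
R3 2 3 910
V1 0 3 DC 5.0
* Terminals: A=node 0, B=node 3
Nodal analysis, taking node 3 as the 0 V reference.
Source V1 fixes V_0 = 5 V.
KCL at each unknown node (sum of currents leaving = 0; resistances in Ω):
  Node 1: (V_1 - 5)/3.6 + (V_1 - V_2)/43000 = 0
  Node 2: (V_2 - V_1)/43000 + (V_2 - 0)/910 = 0
Collecting terms (coefficients in siemens):
  0.2778·V_1 - 0.00002326·V_2 = 1.389
  0.001122·V_2 - 0.00002326·V_1 = 0
Determinant D = (0.2778)(0.001122) - (-0.00002326)(-0.00002326) = 0.0003117
V_1 = [(1.389)(0.001122) - (-0.00002326)(0)]/D = 5 V
V_2 = [(0.2778)(0) - (1.389)(-0.00002326)]/D = 0.1036 V
Power in each resistor, P = (ΔV)²/R:
  P_R1 = (5 - 5)²/3.6 = 0.00000004667 W
  P_R2 = (5 - 0.1036)²/43000 = 0.0005575 W
  P_R3 = (0.1036 - 0)²/910 = 0.0000118 W
P_total = P_R1 + P_R2 + P_R3 = 0.0005693 W

Final answer: 0.0005693 W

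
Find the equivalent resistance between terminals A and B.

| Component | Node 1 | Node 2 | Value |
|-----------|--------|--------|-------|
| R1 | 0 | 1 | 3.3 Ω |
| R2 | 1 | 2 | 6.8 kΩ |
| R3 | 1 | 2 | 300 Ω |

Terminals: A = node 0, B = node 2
Reduce the network between node 0 (A) and node 2 (B) by series/parallel combination:
  Rp1 = R2 ‖ R3 (parallel, both between nodes 1 and 2) = 1/(1/6800 + 1/300) = 287.3 Ω
  Rs1 = R1 + Rp1 (series, joined only at node 1) = 3.3 + 287.3 = 290.6 Ω
R_eq = 290.6 Ω

Final answer: 290.6 Ω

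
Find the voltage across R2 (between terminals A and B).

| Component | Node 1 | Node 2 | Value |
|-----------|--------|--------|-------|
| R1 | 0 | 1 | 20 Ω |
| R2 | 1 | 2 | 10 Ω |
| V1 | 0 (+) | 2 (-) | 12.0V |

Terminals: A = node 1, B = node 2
R1 and R2 are in series across V1 (node 0 → node 1 → node 2), and the output A–B is taken across R2, so this is a voltage divider.
Series current: I = V1/(R1 + R2) = 12/(20 + 10) = 12/30 = 0.4 A
V_R2 = I × R2 = V1 × R2/(R1 + R2) = 12 × 10/30 = 4 V

Final answer: 4 V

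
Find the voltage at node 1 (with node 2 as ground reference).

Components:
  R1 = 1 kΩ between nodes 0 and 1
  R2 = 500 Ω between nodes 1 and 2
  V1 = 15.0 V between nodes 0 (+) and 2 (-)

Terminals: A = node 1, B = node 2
Nodal analysis, taking node 2 as the 0 V reference.
Source V1 fixes V_0 = 15 V.
KCL at each unknown node (sum of currents leaving = 0; resistances in Ω):
  Node 1: (V_1 - 15)/1000 + (V_1 - 0)/500 = 0
Collecting terms: 0.003 × V_1 = 0.015  =>  V_1 = 5 V
The requested potential is V_1 = 5 V.

Final answer: V_1 = 5 V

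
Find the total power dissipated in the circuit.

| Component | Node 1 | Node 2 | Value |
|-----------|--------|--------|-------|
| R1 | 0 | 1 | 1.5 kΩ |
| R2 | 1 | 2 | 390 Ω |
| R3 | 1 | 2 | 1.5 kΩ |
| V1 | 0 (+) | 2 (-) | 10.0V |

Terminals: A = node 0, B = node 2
Nodal analysis, taking node 2 as the 0 V reference.
Source V1 fixes V_0 = 10 V.
KCL at each unknown node (sum of currents leaving = 0; resistances in Ω):
  Node 1: (V_1 - 10)/1500 + (V_1 - 0)/390 + (V_1 - 0)/1500 = 0
Collecting terms: 0.003897 × V_1 = 0.006667  =>  V_1 = 1.711 V
Power in each resistor, P = (ΔV)²/R:
  P_R1 = (10 - 1.711)²/1500 = 0.04581 W
  P_R2 = (1.711 - 0)²/390 = 0.007502 W
  P_R3 = (1.711 - 0)²/1500 = 0.001951 W
P_total = P_R1 + P_R2 + P_R3 = 0.05526 W

Final answer: 0.05526 W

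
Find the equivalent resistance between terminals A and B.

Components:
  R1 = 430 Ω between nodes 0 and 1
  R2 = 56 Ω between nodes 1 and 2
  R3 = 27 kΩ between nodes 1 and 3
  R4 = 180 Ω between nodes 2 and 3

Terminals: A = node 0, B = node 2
Reduce the network between node 0 (A) and node 2 (B) by series/parallel combination:
  Rs1 = R3 + R4 (series, joined only at node 3) = 27000 + 180 = 27180 Ω
  Rp1 = R2 ‖ Rs1 (parallel, both between nodes 1 and 2) = 1/(1/56 + 1/27180) = 55.88 Ω
  Rs2 = R1 + Rp1 (series, joined only at node 1) = 430 + 55.88 = 485.9 Ω
R_eq = 485.9 Ω

Final answer: 485.9 Ω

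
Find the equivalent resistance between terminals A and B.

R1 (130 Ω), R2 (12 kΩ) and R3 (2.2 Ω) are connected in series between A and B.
Reduce the network between node 0 (A) and node 3 (B) by series/parallel combination:
  Rs1 = R1 + R2 (series, joined only at node 1) = 130 + 12000 = 12130 Ω
  Rs2 = R3 + Rs1 (series, joined only at node 2) = 2.2 + 12130 = 12130 Ω
R_eq = 12.13 kΩ

Final answer: 12.13 kΩ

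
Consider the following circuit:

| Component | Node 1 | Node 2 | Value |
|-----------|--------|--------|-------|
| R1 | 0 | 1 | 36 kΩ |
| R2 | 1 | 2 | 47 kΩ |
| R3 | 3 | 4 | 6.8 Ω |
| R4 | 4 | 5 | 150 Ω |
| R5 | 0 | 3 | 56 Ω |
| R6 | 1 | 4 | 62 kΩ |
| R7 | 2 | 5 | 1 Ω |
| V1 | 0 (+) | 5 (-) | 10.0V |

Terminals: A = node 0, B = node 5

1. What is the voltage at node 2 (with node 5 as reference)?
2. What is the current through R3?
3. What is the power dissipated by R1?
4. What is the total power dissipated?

Nodal analysis, taking node 5 as the 0 V reference.
Source V1 fixes V_0 = 10 V.
KCL at each unknown node (sum of currents leaving = 0; resistances in Ω):
  Node 1: (V_1 - 10)/36000 + (V_1 - V_2)/47000 + (V_1 - V_4)/62000 = 0
  Node 2: (V_2 - V_1)/47000 + (V_2 - 0)/1 = 0
  Node 3: (V_3 - V_4)/6.8 + (V_3 - 10)/56 = 0
  Node 4: (V_4 - V_3)/6.8 + (V_4 - 0)/150 + (V_4 - V_1)/62000 = 0
Collecting terms (coefficients in siemens):
  0.00006518·V_1 - 0.00002128·V_2 - 0.00001613·V_4 = 0.0002778
  1·V_2 - 0.00002128·V_1 = 0
  0.1649·V_3 - 0.1471·V_4 = 0.1786
  0.1537·V_4 - 0.00001613·V_1 - 0.1471·V_3 = 0
Solving these 4 simultaneous equations (Gaussian elimination) gives:
  V_1 = 6.006 V, V_2 = 0.0001278 V, V_3 = 7.368 V, V_4 = 7.048 V
Part 1:
  Read off the nodal solution: V_2 = 0.0001278 V
Part 2:
  I_R3 = (V_3 - V_4)/R3 = (7.368 - 7.048)/6.8 = 0.047 A
  Magnitude: I_R3 = 0.047 A
Part 3:
  I_R1 = (V_0 - V_1)/R1 = (10 - 6.006)/36000 = 0.000111 A
  P_R1 = I_R1² × R1 = (0.000111)² × 36000 = 0.0004432 W
Part 4:
  Power in each resistor, P = (ΔV)²/R:
    P_R1 = (10 - 6.006)²/36000 = 0.0004432 W
    P_R2 = (6.006 - 0.0001278)²/47000 = 0.0007673 W
    P_R3 = (7.368 - 7.048)²/6.8 = 0.01502 W
    P_R4 = (7.048 - 0)²/150 = 0.3312 W
    P_R5 = (10 - 7.368)²/56 = 0.1237 W
    P_R6 = (6.006 - 7.048)²/62000 = 0.00001753 W
    P_R7 = (0.0001278 - 0)²/1 = 0.00000001633 W
  P_total = P_R1 + P_R2 + P_R3 + P_R4 + P_R5 + P_R6 + P_R7 = 0.4712 W

Final answers:
1. V_2 = 0.0001278 V
2. I_R3 = 0.047 A
3. P_R1 = 0.0004432 W
4. P_total = 0.4712 W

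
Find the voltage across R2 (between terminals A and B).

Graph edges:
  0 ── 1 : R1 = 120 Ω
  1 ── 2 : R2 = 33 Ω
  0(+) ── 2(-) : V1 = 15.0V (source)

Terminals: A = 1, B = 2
R1 and R2 are in series across V1 (node 0 → node 1 → node 2), and the output A–B is taken across R2, so this is a voltage divider.
Series current: I = V1/(R1 + R2) = 15/(120 + 33) = 15/153 = 0.09804 A
V_R2 = I × R2 = V1 × R2/(R1 + R2) = 15 × 33/153 = 3.235 V

Final answer: 3.235 V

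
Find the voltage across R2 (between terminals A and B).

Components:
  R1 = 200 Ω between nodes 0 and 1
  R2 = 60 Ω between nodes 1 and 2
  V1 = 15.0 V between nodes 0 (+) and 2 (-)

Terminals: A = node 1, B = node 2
R1 and R2 are in series across V1 (node 0 → node 1 → node 2), and the output A–B is taken across R2, so this is a voltage divider.
Series current: I = V1/(R1 + R2) = 15/(200 + 60) = 15/260 = 0.05769 A
V_R2 = I × R2 = V1 × R2/(R1 + R2) = 15 × 60/260 = 3.462 V

Final answer: 3.462 V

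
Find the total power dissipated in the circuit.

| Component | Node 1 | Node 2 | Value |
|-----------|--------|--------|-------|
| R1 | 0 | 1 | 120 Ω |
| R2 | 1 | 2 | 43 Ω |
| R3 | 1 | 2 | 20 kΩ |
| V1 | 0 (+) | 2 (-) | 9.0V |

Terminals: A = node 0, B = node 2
Nodal analysis, taking node 2 as the 0 V reference.
Source V1 fixes V_0 = 9 V.
KCL at each unknown node (sum of currents leaving = 0; resistances in Ω):
  Node 1: (V_1 - 9)/120 + (V_1 - 0)/43 + (V_1 - 0)/20000 = 0
Collecting terms: 0.03164 × V_1 = 0.075  =>  V_1 = 2.37 V
Power in each resistor, P = (ΔV)²/R:
  P_R1 = (9 - 2.37)²/120 = 0.3663 W
  P_R2 = (2.37 - 0)²/43 = 0.1307 W
  P_R3 = (2.37 - 0)²/20000 = 0.000281 W
P_total = P_R1 + P_R2 + P_R3 = 0.4972 W

Final answer: 0.4972 W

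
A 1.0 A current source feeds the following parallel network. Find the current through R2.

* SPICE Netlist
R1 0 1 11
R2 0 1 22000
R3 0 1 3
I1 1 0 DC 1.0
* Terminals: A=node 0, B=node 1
All resistors sit directly between nodes 0 and 1, so they are in parallel and share one voltage V; the full source current 1 A splits among them.
1/R_par = 1/11 + 1/22000 + 1/3 = 0.4243 S  =>  R_par = 2.357 Ω
V = I × R_par = 1 × 2.357 = 2.357 V
I_R2 = V/R2 = 2.357/22000 = 0.0001071 A

Final answer: 0.0001071 A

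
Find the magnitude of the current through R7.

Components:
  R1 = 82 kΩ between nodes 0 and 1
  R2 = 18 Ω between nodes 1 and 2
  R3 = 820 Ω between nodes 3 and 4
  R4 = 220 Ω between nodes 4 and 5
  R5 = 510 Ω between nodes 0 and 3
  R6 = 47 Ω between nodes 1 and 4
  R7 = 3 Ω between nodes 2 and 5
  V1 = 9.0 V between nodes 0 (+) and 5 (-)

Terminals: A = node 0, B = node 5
Nodal analysis, taking node 5 as the 0 V reference.
Source V1 fixes V_0 = 9 V.
KCL at each unknown node (sum of currents leaving = 0; resistances in Ω):
  Node 1: (V_1 - 9)/82000 + (V_1 - V_2)/18 + (V_1 - V_4)/47 = 0
  Node 2: (V_2 - V_1)/18 + (V_2 - 0)/3 = 0
  Node 3: (V_3 - V_4)/820 + (V_3 - 9)/510 = 0
  Node 4: (V_4 - V_3)/820 + (V_4 - 0)/220 + (V_4 - V_1)/47 = 0
Collecting terms (coefficients in siemens):
  0.07684·V_1 - 0.05556·V_2 - 0.02128·V_4 = 0.0001098
  0.3889·V_2 - 0.05556·V_1 = 0
  0.00318·V_3 - 0.00122·V_4 = 0.01765
  0.02704·V_4 - 0.02128·V_1 - 0.00122·V_3 = 0
Solving these 4 simultaneous equations (Gaussian elimination) gives:
  V_1 = 0.1066 V, V_2 = 0.01522 V, V_3 = 5.679 V, V_4 = 0.34 V
I_R7 = (V_2 - V_5)/R7 = (0.01522 - 0)/3 = 0.005074 A
|I_R7| = 0.005074 A

Final answer: |I_R7| = 0.005074 A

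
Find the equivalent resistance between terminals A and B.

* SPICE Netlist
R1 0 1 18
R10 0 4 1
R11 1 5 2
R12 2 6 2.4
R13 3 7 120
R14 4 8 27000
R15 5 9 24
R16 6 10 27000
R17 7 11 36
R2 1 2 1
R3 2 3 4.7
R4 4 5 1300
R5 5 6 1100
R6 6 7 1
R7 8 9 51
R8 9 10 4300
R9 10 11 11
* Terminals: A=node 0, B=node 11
The network is not a plain series/parallel combination. Inject a 1 A test current into terminal A (node 0) and return it from terminal B (node 11); then R_eq = V_A / (1 A).
Nodal analysis, taking node 11 as the 0 V reference.
Current source I_test pushes 1 A into node 0 and draws it out of node 11.
KCL at each unknown node (sum of currents leaving = 0; resistances in Ω):
  Node 0: (V_0 - V_1)/18 + (V_0 - V_4)/1 - 1 = 0
  Node 1: (V_1 - V_0)/18 + (V_1 - V_2)/1 + (V_1 - V_5)/2 = 0
  Node 2: (V_2 - V_1)/1 + (V_2 - V_3)/4.7 + (V_2 - V_6)/2.4 = 0
  Node 3: (V_3 - V_2)/4.7 + (V_3 - V_7)/120 = 0
  Node 4: (V_4 - V_0)/1 + (V_4 - V_5)/1300 + (V_4 - V_8)/27000 = 0
  Node 5: (V_5 - V_1)/2 + (V_5 - V_4)/1300 + (V_5 - V_6)/1100 + (V_5 - V_9)/24 = 0
  Node 6: (V_6 - V_2)/2.4 + (V_6 - V_5)/1100 + (V_6 - V_7)/1 + (V_6 - V_10)/27000 = 0
  Node 7: (V_7 - V_3)/120 + (V_7 - V_6)/1 + (V_7 - 0)/36 = 0
  Node 8: (V_8 - V_4)/27000 + (V_8 - V_9)/51 = 0
  Node 9: (V_9 - V_5)/24 + (V_9 - V_8)/51 + (V_9 - V_10)/4300 = 0
  Node 10: (V_10 - V_6)/27000 + (V_10 - V_9)/4300 + (V_10 - 0)/11 = 0
Collecting terms (coefficients in siemens):
  1.056·V_0 - 0.05556·V_1 - 1·V_4 = 1
  1.556·V_1 - 0.05556·V_0 - 1·V_2 - 0.5·V_5 = 0
  1.629·V_2 - 1·V_1 - 0.2128·V_3 - 0.4167·V_6 = 0
  0.2211·V_3 - 0.2128·V_2 - 0.008333·V_7 = 0
  1.001·V_4 - 1·V_0 - 0.0007692·V_5 - 0.00003704·V_8 = 0
  0.5433·V_5 - 0.5·V_1 - 0.0007692·V_4 - 0.0009091·V_6 - 0.04167·V_9 = 0
  1.418·V_6 - 0.4167·V_2 - 0.0009091·V_5 - 1·V_7 - 0.00003704·V_10 = 0
  1.036·V_7 - 0.008333·V_3 - 1·V_6 = 0
  0.01964·V_8 - 0.00003704·V_4 - 0.01961·V_9 = 0
  0.06151·V_9 - 0.04167·V_5 - 0.01961·V_8 - 0.0002326·V_10 = 0
  0.09118·V_10 - 0.00003704·V_6 - 0.0002326·V_9 = 0
Solving these 11 simultaneous equations (Gaussian elimination) gives:
  V_0 = 57.62 V, V_1 = 39.88 V, V_2 = 38.89 V, V_3 = 38.77 V
  V_4 = 57.61 V, V_5 = 39.88 V, V_6 = 36.58 V, V_7 = 35.62 V
  V_8 = 39.71 V, V_9 = 39.68 V, V_10 = 0.1161 V
R_eq = V_0 / 1 A = 57.62 Ω

Final answer: 57.62 Ω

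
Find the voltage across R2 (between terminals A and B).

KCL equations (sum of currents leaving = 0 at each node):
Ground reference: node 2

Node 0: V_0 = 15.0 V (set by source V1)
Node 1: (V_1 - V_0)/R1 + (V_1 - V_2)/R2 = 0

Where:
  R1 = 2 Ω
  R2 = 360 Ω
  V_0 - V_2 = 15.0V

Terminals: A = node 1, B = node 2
R1 and R2 are in series across V1 (node 0 → node 1 → node 2), and the output A–B is taken across R2, so this is a voltage divider.
Series current: I = V1/(R1 + R2) = 15/(2 + 360) = 15/362 = 0.04144 A
V_R2 = I × R2 = V1 × R2/(R1 + R2) = 15 × 360/362 = 14.92 V

Final answer: 14.92 V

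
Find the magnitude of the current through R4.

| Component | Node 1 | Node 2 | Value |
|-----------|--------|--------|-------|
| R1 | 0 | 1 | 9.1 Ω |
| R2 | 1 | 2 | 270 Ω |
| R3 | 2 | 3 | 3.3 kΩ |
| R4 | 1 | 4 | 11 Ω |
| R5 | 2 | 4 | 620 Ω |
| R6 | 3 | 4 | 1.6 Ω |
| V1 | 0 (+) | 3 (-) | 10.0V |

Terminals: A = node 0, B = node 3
Nodal analysis, taking node 3 as the 0 V reference.
Source V1 fixes V_0 = 10 V.
KCL at each unknown node (sum of currents leaving = 0; resistances in Ω):
  Node 1: (V_1 - 10)/9.1 + (V_1 - V_2)/270 + (V_1 - V_4)/11 = 0
  Node 2: (V_2 - V_1)/270 + (V_2 - 0)/3300 + (V_2 - V_4)/620 = 0
  Node 4: (V_4 - V_1)/11 + (V_4 - V_2)/620 + (V_4 - 0)/1.6 = 0
Collecting terms (coefficients in siemens):
  0.2045·V_1 - 0.003704·V_2 - 0.09091·V_4 = 1.099
  0.00562·V_2 - 0.003704·V_1 - 0.001613·V_4 = 0
  0.7175·V_4 - 0.09091·V_1 - 0.001613·V_2 = 0
Solving these 3 simultaneous equations (Gaussian elimination) gives:
  V_1 = 5.776 V, V_2 = 4.019 V, V_4 = 0.7408 V
I_R4 = (V_1 - V_4)/R4 = (5.776 - 0.7408)/11 = 0.4577 A
|I_R4| = 0.4577 A

Final answer: |I_R4| = 0.4577 A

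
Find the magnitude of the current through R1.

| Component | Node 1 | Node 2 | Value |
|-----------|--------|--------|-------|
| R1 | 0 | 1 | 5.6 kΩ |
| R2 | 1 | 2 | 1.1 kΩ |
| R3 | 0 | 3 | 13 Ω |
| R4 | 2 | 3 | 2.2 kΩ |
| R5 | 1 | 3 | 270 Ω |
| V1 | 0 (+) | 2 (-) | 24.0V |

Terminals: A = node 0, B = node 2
Nodal analysis, taking node 2 as the 0 V reference.
Source V1 fixes V_0 = 24 V.
KCL at each unknown node (sum of currents leaving = 0; resistances in Ω):
  Node 1: (V_1 - 24)/5600 + (V_1 - 0)/1100 + (V_1 - V_3)/270 = 0
  Node 3: (V_3 - 24)/13 + (V_3 - 0)/2200 + (V_3 - V_1)/270 = 0
Collecting terms (coefficients in siemens):
  0.004791·V_1 - 0.003704·V_3 = 0.004286
  0.08108·V_3 - 0.003704·V_1 = 1.846
Determinant D = (0.004791)(0.08108) - (-0.003704)(-0.003704) = 0.0003748
V_1 = [(0.004286)(0.08108) - (-0.003704)(1.846)]/D = 19.17 V
V_3 = [(0.004791)(1.846) - (0.004286)(-0.003704)]/D = 23.64 V
I_R1 = (V_0 - V_1)/R1 = (24 - 19.17)/5600 = 0.0008622 A
|I_R1| = 0.0008622 A

Final answer: |I_R1| = 0.0008622 A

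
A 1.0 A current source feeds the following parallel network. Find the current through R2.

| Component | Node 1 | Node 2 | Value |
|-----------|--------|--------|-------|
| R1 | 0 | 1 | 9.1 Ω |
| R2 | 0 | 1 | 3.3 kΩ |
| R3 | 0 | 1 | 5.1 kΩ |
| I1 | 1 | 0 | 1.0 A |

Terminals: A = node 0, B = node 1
All resistors sit directly between nodes 0 and 1, so they are in parallel and share one voltage V; the full source current 1 A splits among them.
1/R_par = 1/9.1 + 1/3300 + 1/5100 = 0.1104 S  =>  R_par = 9.059 Ω
V = I × R_par = 1 × 9.059 = 9.059 V
I_R2 = V/R2 = 9.059/3300 = 0.002745 A

Final answer: 0.002745 A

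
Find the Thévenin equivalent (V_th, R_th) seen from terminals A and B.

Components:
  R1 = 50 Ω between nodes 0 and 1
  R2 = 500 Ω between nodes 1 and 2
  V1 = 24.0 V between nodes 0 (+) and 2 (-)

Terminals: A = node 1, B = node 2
Step 1 — V_th is the open-circuit voltage V_A - V_B (nothing connected across the terminals).
Nodal analysis, taking node 2 as the 0 V reference.
Source V1 fixes V_0 = 24 V.
KCL at each unknown node (sum of currents leaving = 0; resistances in Ω):
  Node 1: (V_1 - 24)/50 + (V_1 - 0)/500 = 0
Collecting terms: 0.022 × V_1 = 0.48  =>  V_1 = 21.82 V
V_th = V_1 - V_2 = 21.82 - 0 = 21.82 V
Step 2 — R_th: zero the source — replace V1 by a short circuit (node 2 merges into node 0) — and find the resistance seen between A (node 1) and B (node 0).
Reduce the network between node 1 (A) and node 0 (B) by series/parallel combination:
  Rp1 = R1 ‖ R2 (parallel, both between nodes 0 and 1) = 1/(1/50 + 1/500) = 45.45 Ω
R_th = 45.45 Ω

Final answer: V_th = 21.82 V, R_th = 45.45 Ω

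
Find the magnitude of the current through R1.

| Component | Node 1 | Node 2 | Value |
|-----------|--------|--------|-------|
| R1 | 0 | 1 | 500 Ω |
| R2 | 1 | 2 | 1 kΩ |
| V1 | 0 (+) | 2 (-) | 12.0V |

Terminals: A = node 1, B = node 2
Nodal analysis, taking node 2 as the 0 V reference.
Source V1 fixes V_0 = 12 V.
KCL at each unknown node (sum of currents leaving = 0; resistances in Ω):
  Node 1: (V_1 - 12)/500 + (V_1 - 0)/1000 = 0
Collecting terms: 0.003 × V_1 = 0.024  =>  V_1 = 8 V
I_R1 = (V_0 - V_1)/R1 = (12 - 8)/500 = 0.008 A
|I_R1| = 0.008 A

Final answer: |I_R1| = 0.008 A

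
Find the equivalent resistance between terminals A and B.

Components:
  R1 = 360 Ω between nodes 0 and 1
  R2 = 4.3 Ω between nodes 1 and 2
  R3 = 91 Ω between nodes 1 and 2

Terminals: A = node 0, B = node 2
Reduce the network between node 0 (A) and node 2 (B) by series/parallel combination:
  Rp1 = R2 ‖ R3 (parallel, both between nodes 1 and 2) = 1/(1/4.3 + 1/91) = 4.106 Ω
  Rs1 = R1 + Rp1 (series, joined only at node 1) = 360 + 4.106 = 364.1 Ω
R_eq = 364.1 Ω

Final answer: 364.1 Ω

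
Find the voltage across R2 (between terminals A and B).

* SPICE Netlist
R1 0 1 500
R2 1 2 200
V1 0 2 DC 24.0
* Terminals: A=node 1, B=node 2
R1 and R2 are in series across V1 (node 0 → node 1 → node 2), and the output A–B is taken across R2, so this is a voltage divider.
Series current: I = V1/(R1 + R2) = 24/(500 + 200) = 24/700 = 0.03429 A
V_R2 = I × R2 = V1 × R2/(R1 + R2) = 24 × 200/700 = 6.857 V

Final answer: 6.857 V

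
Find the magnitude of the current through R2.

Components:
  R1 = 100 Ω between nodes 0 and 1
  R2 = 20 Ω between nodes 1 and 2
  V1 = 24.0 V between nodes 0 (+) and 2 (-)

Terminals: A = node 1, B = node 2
Nodal analysis, taking node 2 as the 0 V reference.
Source V1 fixes V_0 = 24 V.
KCL at each unknown node (sum of currents leaving = 0; resistances in Ω):
  Node 1: (V_1 - 24)/100 + (V_1 - 0)/20 = 0
Collecting terms: 0.06 × V_1 = 0.24  =>  V_1 = 4 V
I_R2 = (V_1 - V_2)/R2 = (4 - 0)/20 = 0.2 A
|I_R2| = 0.2 A

Final answer: |I_R2| = 0.2 A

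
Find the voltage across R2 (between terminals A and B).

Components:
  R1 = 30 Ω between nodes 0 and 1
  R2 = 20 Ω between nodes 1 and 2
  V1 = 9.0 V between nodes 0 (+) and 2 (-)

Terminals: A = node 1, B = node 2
R1 and R2 are in series across V1 (node 0 → node 1 → node 2), and the output A–B is taken across R2, so this is a voltage divider.
Series current: I = V1/(R1 + R2) = 9/(30 + 20) = 9/50 = 0.18 A
V_R2 = I × R2 = V1 × R2/(R1 + R2) = 9 × 20/50 = 3.6 V

Final answer: 3.6 V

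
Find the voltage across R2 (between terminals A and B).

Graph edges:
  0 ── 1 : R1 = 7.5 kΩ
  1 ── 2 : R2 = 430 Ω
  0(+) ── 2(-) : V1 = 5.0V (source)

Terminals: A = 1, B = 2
R1 and R2 are in series across V1 (node 0 → node 1 → node 2), and the output A–B is taken across R2, so this is a voltage divider.
Series current: I = V1/(R1 + R2) = 5/(7500 + 430) = 5/7930 = 0.0006305 A
V_R2 = I × R2 = V1 × R2/(R1 + R2) = 5 × 430/7930 = 0.2711 V

Final answer: 0.2711 V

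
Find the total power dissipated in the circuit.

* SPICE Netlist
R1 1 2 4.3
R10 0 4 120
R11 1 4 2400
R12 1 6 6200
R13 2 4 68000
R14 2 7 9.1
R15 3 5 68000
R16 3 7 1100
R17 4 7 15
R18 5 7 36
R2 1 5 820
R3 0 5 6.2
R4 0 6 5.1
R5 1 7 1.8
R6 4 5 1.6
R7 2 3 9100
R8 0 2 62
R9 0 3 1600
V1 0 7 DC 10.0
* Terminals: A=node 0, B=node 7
Nodal analysis, taking node 7 as the 0 V reference.
Source V1 fixes V_0 = 10 V.
KCL at each unknown node (sum of currents leaving = 0; resistances in Ω):
  Node 1: (V_1 - V_2)/4.3 + (V_1 - V_5)/820 + (V_1 - 0)/1.8 + (V_1 - V_4)/2400 + (V_1 - V_6)/6200 = 0
  Node 2: (V_2 - V_1)/4.3 + (V_2 - V_3)/9100 + (V_2 - 10)/62 + (V_2 - V_4)/68000 + (V_2 - 0)/9.1 = 0
  Node 3: (V_3 - V_2)/9100 + (V_3 - 10)/1600 + (V_3 - V_5)/68000 + (V_3 - 0)/1100 = 0
  Node 4: (V_4 - V_5)/1.6 + (V_4 - 10)/120 + (V_4 - V_1)/2400 + (V_4 - V_2)/68000 + (V_4 - 0)/15 = 0
  Node 5: (V_5 - V_1)/820 + (V_5 - 10)/6.2 + (V_5 - V_4)/1.6 + (V_5 - V_3)/68000 + (V_5 - 0)/36 = 0
  Node 6: (V_6 - 10)/5.1 + (V_6 - V_1)/6200 = 0
Collecting terms (coefficients in siemens):
  0.7899·V_1 - 0.2326·V_2 - 0.0004167·V_4 - 0.00122·V_5 - 0.0001613·V_6 = 0
  0.3587·V_2 - 0.2326·V_1 - 0.0001099·V_3 - 0.00001471·V_4 = 0.1613
  0.001659·V_3 - 0.0001099·V_2 - 0.00001471·V_5 = 0.00625
  0.7004·V_4 - 0.0004167·V_1 - 0.00001471·V_2 - 0.625·V_5 = 0.08333
  0.8153·V_5 - 0.00122·V_1 - 0.00001471·V_3 - 0.625·V_4 = 1.613
  0.1962·V_6 - 0.0001613·V_1 = 1.961
Solving these 6 simultaneous equations (Gaussian elimination) gives:
  V_1 = 0.183 V, V_2 = 0.5697 V, V_3 = 3.864 V, V_4 = 5.965 V
  V_5 = 6.551 V, V_6 = 9.992 V
Power in each resistor, P = (ΔV)²/R:
  P_R1 = (0.183 - 0.5697)²/4.3 = 0.03478 W
  P_R2 = (0.183 - 6.551)²/820 = 0.04945 W
  P_R3 = (10 - 6.551)²/6.2 = 1.919 W
  P_R4 = (10 - 9.992)²/5.1 = 0.00001277 W
  P_R5 = (0.183 - 0)²/1.8 = 0.01861 W
  P_R6 = (5.965 - 6.551)²/1.6 = 0.2149 W
  P_R7 = (0.5697 - 3.864)²/9100 = 0.001192 W
  P_R8 = (10 - 0.5697)²/62 = 1.434 W
  P_R9 = (10 - 3.864)²/1600 = 0.02353 W
  P_R10 = (10 - 5.965)²/120 = 0.1357 W
  P_R11 = (0.183 - 5.965)²/2400 = 0.01393 W
  P_R12 = (0.183 - 9.992)²/6200 = 0.01552 W
  P_R13 = (0.5697 - 5.965)²/68000 = 0.000428 W
  P_R14 = (0.5697 - 0)²/9.1 = 0.03567 W
  P_R15 = (3.864 - 6.551)²/68000 = 0.0001062 W
  P_R16 = (3.864 - 0)²/1100 = 0.01357 W
  P_R17 = (5.965 - 0)²/15 = 2.372 W
  P_R18 = (6.551 - 0)²/36 = 1.192 W
P_total = P_R1 + P_R2 + P_R3 + P_R4 + P_R5 + P_R6 + P_R7 + P_R8 + P_R9 + P_R10 + P_R11 + P_R12 + P_R13 + P_R14 + P_R15 + P_R16 + P_R17 + P_R18 = 7.474 W

Final answer: 7.474 W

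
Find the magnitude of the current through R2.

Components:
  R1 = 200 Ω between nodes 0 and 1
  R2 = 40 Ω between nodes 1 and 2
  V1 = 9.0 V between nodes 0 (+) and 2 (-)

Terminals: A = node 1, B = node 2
Nodal analysis, taking node 2 as the 0 V reference.
Source V1 fixes V_0 = 9 V.
KCL at each unknown node (sum of currents leaving = 0; resistances in Ω):
  Node 1: (V_1 - 9)/200 + (V_1 - 0)/40 = 0
Collecting terms: 0.03 × V_1 = 0.045  =>  V_1 = 1.5 V
I_R2 = (V_1 - V_2)/R2 = (1.5 - 0)/40 = 0.0375 A
|I_R2| = 0.0375 A

Final answer: |I_R2| = 0.0375 A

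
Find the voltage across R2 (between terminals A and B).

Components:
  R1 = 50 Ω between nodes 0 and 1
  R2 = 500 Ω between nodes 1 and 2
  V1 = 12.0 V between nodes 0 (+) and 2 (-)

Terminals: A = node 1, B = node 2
R1 and R2 are in series across V1 (node 0 → node 1 → node 2), and the output A–B is taken across R2, so this is a voltage divider.
Series current: I = V1/(R1 + R2) = 12/(50 + 500) = 12/550 = 0.02182 A
V_R2 = I × R2 = V1 × R2/(R1 + R2) = 12 × 500/550 = 10.91 V

Final answer: 10.91 V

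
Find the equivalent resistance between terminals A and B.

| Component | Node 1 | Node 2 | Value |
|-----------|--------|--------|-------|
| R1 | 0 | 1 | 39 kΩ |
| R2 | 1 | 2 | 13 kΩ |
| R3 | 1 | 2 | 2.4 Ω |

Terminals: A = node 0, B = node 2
Reduce the network between node 0 (A) and node 2 (B) by series/parallel combination:
  Rp1 = R2 ‖ R3 (parallel, both between nodes 1 and 2) = 1/(1/13000 + 1/2.4) = 2.4 Ω
  Rs1 = R1 + Rp1 (series, joined only at node 1) = 39000 + 2.4 = 39000 Ω
R_eq = 39 kΩ

Final answer: 39 kΩ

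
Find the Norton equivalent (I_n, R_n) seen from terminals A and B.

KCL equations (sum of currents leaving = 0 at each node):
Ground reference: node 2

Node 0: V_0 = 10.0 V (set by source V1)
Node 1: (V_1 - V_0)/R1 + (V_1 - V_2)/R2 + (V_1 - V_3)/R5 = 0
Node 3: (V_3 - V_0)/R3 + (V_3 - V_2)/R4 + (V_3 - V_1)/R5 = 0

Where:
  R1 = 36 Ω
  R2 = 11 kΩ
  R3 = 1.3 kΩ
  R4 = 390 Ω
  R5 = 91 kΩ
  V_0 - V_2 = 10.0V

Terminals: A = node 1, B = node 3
Find the Thévenin equivalent first; then I_n = V_th/R_th and R_n = R_th.
Step 1 — V_th is the open-circuit voltage V_A - V_B (nothing connected across the terminals).
Nodal analysis, taking node 2 as the 0 V reference.
Source V1 fixes V_0 = 10 V.
KCL at each unknown node (sum of currents leaving = 0; resistances in Ω):
  Node 1: (V_1 - 10)/36 + (V_1 - 0)/11000 + (V_1 - V_3)/91000 = 0
  Node 3: (V_3 - 10)/1300 + (V_3 - 0)/390 + (V_3 - V_1)/91000 = 0
Collecting terms (coefficients in siemens):
  0.02788·V_1 - 0.00001099·V_3 = 0.2778
  0.003344·V_3 - 0.00001099·V_1 = 0.007692
Determinant D = (0.02788)(0.003344) - (-0.00001099)(-0.00001099) = 0.00009324
V_1 = [(0.2778)(0.003344) - (-0.00001099)(0.007692)]/D = 9.964 V
V_3 = [(0.02788)(0.007692) - (0.2778)(-0.00001099)]/D = 2.333 V
V_th = V_1 - V_3 = 9.964 - 2.333 = 7.632 V
Step 2 — R_th: zero the source — replace V1 by a short circuit (node 2 merges into node 0) — and find the resistance seen between A (node 1) and B (node 3).
Reduce the network between node 1 (A) and node 3 (B) by series/parallel combination:
  Rp1 = R1 ‖ R2 (parallel, both between nodes 0 and 1) = 1/(1/36 + 1/11000) = 35.88 Ω
  Rp2 = R3 ‖ R4 (parallel, both between nodes 0 and 3) = 1/(1/1300 + 1/390) = 300 Ω
  Rs1 = Rp1 + Rp2 (series, joined only at node 0) = 35.88 + 300 = 335.9 Ω
  Rp3 = R5 ‖ Rs1 (parallel, both between nodes 1 and 3) = 1/(1/91000 + 1/335.9) = 334.6 Ω
R_th = 334.6 Ω
I_n = V_th/R_th = 7.632/334.6 = 0.0228 A, and R_n = R_th = 334.6 Ω

Final answer: I_n = 0.0228 A, R_n = 334.6 Ω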